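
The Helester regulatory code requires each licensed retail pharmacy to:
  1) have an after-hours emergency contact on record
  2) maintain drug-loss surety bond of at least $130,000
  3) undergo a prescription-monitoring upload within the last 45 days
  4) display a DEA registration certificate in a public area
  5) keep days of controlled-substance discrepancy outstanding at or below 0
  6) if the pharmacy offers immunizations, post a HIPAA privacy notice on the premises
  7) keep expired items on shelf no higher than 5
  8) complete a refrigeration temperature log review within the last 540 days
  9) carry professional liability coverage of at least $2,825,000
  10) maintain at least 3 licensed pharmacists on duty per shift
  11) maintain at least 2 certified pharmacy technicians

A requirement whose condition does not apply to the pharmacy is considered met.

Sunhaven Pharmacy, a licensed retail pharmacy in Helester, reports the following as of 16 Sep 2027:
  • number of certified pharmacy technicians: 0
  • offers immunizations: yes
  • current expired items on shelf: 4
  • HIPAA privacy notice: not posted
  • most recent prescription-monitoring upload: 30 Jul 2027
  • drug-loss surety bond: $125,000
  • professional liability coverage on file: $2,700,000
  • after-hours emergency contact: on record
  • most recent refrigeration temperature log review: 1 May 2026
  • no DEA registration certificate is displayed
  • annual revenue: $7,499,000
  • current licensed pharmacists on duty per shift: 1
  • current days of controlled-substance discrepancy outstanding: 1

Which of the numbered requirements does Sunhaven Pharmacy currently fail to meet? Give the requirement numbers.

2, 3, 4, 5, 6, 9, 10, 11

1. after-hours emergency contact present → met
2. drug-loss surety bond $125,000 < $130,000 → not met
3. prescription-monitoring upload 48 days ago vs limit 45 → not met
4. DEA registration certificate absent → not met
5. days of controlled-substance discrepancy outstanding 1 > 0 → not met
6. condition 'offers immunizations' holds; HIPAA privacy notice absent → not met
7. expired items on shelf 4 ≤ 5 → met
8. refrigeration temperature log review 503 days ago vs limit 540 → met
9. professional liability coverage $2,700,000 < $2,825,000 → not met
10. licensed pharmacists on duty per shift 1 < 3 → not met
11. certified pharmacy technicians 0 < 2 → not met
Not met: 2, 3, 4, 5, 6, 9, 10, 11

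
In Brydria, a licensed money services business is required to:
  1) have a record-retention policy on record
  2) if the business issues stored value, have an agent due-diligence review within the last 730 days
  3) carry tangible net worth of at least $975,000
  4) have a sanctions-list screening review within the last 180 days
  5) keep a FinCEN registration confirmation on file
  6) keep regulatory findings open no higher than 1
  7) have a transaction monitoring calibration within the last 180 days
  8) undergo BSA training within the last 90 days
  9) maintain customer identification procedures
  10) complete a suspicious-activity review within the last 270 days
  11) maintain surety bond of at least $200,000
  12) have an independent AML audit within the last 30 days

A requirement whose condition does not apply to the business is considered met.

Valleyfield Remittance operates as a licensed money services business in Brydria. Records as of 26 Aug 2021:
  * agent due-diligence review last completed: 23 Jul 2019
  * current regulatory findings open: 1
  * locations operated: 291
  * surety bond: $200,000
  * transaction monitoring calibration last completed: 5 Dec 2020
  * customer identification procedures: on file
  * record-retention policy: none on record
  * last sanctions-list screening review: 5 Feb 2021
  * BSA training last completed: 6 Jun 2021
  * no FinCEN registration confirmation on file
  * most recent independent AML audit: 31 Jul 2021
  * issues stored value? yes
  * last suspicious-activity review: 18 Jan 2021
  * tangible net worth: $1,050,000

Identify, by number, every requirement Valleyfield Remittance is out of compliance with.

1, 2, 4, 5, 7

1. record-retention policy absent → not met
2. condition 'issues stored value' holds; agent due-diligence review 765 days ago vs limit 730 → not met
3. tangible net worth $1,050,000 ≥ $975,000 → met
4. sanctions-list screening review 202 days ago vs limit 180 → not met
5. FinCEN registration confirmation absent → not met
6. regulatory findings open 1 ≤ 1 → met
7. transaction monitoring calibration 264 days ago vs limit 180 → not met
8. BSA training 81 days ago vs limit 90 → met
9. customer identification procedures present → met
10. suspicious-activity review 220 days ago vs limit 270 → met
11. surety bond $200,000 ≥ $200,000 → met
12. independent AML audit 26 days ago vs limit 30 → met
Not met: 1, 2, 4, 5, 7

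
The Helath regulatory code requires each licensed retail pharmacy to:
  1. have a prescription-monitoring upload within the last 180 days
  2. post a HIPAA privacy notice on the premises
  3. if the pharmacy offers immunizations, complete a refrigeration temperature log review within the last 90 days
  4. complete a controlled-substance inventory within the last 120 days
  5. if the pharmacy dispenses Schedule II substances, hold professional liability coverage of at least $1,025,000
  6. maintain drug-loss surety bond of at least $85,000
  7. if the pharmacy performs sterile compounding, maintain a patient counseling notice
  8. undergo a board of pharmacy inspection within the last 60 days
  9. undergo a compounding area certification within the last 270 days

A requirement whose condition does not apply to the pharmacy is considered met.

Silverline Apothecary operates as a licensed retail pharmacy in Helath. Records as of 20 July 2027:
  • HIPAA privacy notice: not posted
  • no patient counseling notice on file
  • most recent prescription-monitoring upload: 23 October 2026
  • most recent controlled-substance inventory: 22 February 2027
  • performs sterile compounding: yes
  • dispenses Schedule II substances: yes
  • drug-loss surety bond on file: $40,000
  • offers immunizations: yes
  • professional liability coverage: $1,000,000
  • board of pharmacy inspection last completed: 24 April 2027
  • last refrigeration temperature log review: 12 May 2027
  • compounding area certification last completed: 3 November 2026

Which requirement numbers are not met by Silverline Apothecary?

1. prescription-monitoring upload 270 days ago vs limit 180 → not met
2. HIPAA privacy notice absent → not met
3. condition 'offers immunizations' holds; refrigeration temperature log review 69 days ago vs limit 90 → met
4. controlled-substance inventory 148 days ago vs limit 120 → not met
5. condition 'dispenses Schedule II substances' holds; professional liability coverage $1,000,000 < $1,025,000 → not met
6. drug-loss surety bond $40,000 < $85,000 → not met
7. condition 'performs sterile compounding' holds; patient counseling notice absent → not met
8. board of pharmacy inspection 87 days ago vs limit 60 → not met
9. compounding area certification 259 days ago vs limit 270 → met
Not met: 1, 2, 4, 5, 6, 7, 8

1, 2, 4, 5, 6, 7, 8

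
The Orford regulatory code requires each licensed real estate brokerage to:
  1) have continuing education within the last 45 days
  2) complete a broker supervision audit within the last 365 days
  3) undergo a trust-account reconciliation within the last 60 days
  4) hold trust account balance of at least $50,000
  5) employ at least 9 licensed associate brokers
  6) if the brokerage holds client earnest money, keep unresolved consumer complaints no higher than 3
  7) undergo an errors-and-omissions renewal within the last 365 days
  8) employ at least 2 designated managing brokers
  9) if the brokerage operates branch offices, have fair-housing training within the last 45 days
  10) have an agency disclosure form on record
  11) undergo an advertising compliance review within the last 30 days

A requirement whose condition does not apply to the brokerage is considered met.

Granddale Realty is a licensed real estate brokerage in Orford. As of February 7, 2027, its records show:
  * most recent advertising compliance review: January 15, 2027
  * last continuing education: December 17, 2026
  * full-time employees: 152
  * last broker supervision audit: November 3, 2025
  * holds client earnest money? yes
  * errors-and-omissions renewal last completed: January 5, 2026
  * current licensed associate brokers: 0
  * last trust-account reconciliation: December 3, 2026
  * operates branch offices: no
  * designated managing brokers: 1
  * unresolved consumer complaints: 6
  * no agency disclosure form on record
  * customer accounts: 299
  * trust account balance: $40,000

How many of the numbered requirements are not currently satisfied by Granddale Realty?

9

1. continuing education 52 days ago vs limit 45 → not met
2. broker supervision audit 461 days ago vs limit 365 → not met
3. trust-account reconciliation 66 days ago vs limit 60 → not met
4. trust account balance $40,000 < $50,000 → not met
5. licensed associate brokers 0 < 9 → not met
6. condition 'holds client earnest money' holds; unresolved consumer complaints 6 > 3 → not met
7. errors-and-omissions renewal 398 days ago vs limit 365 → not met
8. designated managing brokers 1 < 2 → not met
9. condition 'operates branch offices' does not hold → requirement n/a → met
10. agency disclosure form absent → not met
11. advertising compliance review 23 days ago vs limit 30 → met
Not met: 9 of 11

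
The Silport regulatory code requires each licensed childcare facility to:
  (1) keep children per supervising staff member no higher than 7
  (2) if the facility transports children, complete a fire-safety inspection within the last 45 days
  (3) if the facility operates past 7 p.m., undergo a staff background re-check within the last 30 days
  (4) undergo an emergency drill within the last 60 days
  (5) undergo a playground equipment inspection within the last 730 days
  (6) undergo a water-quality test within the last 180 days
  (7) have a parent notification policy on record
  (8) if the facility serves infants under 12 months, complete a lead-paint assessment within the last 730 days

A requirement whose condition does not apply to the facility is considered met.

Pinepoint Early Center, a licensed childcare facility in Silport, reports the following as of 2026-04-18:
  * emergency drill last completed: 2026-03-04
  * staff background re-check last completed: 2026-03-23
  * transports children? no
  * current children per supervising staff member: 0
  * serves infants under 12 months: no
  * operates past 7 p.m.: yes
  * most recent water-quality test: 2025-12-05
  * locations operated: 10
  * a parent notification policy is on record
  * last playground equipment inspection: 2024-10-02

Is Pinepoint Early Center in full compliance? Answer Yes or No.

Yes

1. children per supervising staff member 0 ≤ 7 → met
2. condition 'transports children' does not hold → requirement n/a → met
3. condition 'operates past 7 p.m.' holds; staff background re-check 26 days ago vs limit 30 → met
4. emergency drill 45 days ago vs limit 60 → met
5. playground equipment inspection 563 days ago vs limit 730 → met
6. water-quality test 134 days ago vs limit 180 → met
7. parent notification policy present → met
8. condition 'serves infants under 12 months' does not hold → requirement n/a → met
All met.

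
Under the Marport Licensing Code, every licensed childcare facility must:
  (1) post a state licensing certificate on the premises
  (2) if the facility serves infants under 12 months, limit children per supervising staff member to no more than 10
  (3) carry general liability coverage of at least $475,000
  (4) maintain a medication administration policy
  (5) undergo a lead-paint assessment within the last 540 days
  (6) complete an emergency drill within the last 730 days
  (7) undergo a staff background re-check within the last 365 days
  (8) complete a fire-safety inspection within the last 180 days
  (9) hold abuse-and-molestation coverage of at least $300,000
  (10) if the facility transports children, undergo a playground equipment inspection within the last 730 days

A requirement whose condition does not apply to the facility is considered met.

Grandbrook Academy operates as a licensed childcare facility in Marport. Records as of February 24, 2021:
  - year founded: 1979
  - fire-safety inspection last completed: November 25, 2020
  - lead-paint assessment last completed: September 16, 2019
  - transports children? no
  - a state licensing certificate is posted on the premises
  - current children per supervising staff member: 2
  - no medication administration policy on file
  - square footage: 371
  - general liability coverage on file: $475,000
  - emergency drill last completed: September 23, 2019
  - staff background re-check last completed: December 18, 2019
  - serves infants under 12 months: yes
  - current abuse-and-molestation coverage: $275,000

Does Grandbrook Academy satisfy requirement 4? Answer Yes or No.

4. medication administration policy absent → not met

No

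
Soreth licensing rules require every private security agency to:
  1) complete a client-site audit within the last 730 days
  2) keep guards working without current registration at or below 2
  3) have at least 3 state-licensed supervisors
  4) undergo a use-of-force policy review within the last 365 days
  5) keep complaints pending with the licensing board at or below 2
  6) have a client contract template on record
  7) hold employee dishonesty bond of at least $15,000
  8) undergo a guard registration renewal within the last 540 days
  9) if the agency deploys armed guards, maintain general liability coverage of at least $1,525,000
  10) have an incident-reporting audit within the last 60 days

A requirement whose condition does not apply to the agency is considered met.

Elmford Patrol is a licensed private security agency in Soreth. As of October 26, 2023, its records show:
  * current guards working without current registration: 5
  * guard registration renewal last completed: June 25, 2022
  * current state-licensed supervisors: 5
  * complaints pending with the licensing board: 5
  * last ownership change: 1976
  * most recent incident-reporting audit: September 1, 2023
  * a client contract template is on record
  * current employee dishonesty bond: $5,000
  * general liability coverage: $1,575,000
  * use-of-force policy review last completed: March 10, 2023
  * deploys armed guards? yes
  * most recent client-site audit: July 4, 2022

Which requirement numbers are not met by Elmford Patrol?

1. client-site audit 479 days ago vs limit 730 → met
2. guards working without current registration 5 > 2 → not met
3. state-licensed supervisors 5 ≥ 3 → met
4. use-of-force policy review 230 days ago vs limit 365 → met
5. complaints pending with the licensing board 5 > 2 → not met
6. client contract template present → met
7. employee dishonesty bond $5,000 < $15,000 → not met
8. guard registration renewal 488 days ago vs limit 540 → met
9. condition 'deploys armed guards' holds; general liability coverage $1,575,000 ≥ $1,525,000 → met
10. incident-reporting audit 55 days ago vs limit 60 → met
Not met: 2, 5, 7

2, 5, 7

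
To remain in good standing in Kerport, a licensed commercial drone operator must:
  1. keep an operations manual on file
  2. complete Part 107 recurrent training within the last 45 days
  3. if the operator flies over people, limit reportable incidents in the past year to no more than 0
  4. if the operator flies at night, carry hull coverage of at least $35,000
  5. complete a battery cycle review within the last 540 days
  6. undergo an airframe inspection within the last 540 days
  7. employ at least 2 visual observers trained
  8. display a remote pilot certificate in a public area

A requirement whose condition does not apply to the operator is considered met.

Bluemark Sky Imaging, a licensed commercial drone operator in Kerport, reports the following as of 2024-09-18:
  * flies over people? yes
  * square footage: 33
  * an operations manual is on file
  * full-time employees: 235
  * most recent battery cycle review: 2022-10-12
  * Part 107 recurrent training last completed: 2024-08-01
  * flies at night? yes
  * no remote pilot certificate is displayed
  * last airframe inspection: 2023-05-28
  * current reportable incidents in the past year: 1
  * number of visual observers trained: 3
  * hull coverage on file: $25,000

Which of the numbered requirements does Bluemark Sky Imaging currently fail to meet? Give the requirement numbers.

2, 3, 4, 5, 8

1. operations manual present → met
2. Part 107 recurrent training 48 days ago vs limit 45 → not met
3. condition 'flies over people' holds; reportable incidents in the past year 1 > 0 → not met
4. condition 'flies at night' holds; hull coverage $25,000 < $35,000 → not met
5. battery cycle review 707 days ago vs limit 540 → not met
6. airframe inspection 479 days ago vs limit 540 → met
7. visual observers trained 3 ≥ 2 → met
8. remote pilot certificate absent → not met
Not met: 2, 3, 4, 5, 8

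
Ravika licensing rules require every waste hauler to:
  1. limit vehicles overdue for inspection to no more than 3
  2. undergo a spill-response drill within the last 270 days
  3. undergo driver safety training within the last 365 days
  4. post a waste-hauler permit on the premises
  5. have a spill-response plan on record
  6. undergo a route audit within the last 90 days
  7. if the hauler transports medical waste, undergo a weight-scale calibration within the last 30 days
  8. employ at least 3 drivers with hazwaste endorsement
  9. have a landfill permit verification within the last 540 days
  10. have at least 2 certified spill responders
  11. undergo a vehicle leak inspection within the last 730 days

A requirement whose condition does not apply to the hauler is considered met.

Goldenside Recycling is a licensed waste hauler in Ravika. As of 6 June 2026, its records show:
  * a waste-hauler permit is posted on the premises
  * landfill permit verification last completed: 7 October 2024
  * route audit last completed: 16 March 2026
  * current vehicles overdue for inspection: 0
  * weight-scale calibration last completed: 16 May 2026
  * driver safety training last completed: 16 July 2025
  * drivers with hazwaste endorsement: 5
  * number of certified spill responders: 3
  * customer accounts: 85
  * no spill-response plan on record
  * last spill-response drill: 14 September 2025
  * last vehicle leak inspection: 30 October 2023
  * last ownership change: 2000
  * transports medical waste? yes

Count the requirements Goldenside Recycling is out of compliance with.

3

1. vehicles overdue for inspection 0 ≤ 3 → met
2. spill-response drill 265 days ago vs limit 270 → met
3. driver safety training 325 days ago vs limit 365 → met
4. waste-hauler permit present → met
5. spill-response plan absent → not met
6. route audit 82 days ago vs limit 90 → met
7. condition 'transports medical waste' holds; weight-scale calibration 21 days ago vs limit 30 → met
8. drivers with hazwaste endorsement 5 ≥ 3 → met
9. landfill permit verification 607 days ago vs limit 540 → not met
10. certified spill responders 3 ≥ 2 → met
11. vehicle leak inspection 950 days ago vs limit 730 → not met
Not met: 3 of 11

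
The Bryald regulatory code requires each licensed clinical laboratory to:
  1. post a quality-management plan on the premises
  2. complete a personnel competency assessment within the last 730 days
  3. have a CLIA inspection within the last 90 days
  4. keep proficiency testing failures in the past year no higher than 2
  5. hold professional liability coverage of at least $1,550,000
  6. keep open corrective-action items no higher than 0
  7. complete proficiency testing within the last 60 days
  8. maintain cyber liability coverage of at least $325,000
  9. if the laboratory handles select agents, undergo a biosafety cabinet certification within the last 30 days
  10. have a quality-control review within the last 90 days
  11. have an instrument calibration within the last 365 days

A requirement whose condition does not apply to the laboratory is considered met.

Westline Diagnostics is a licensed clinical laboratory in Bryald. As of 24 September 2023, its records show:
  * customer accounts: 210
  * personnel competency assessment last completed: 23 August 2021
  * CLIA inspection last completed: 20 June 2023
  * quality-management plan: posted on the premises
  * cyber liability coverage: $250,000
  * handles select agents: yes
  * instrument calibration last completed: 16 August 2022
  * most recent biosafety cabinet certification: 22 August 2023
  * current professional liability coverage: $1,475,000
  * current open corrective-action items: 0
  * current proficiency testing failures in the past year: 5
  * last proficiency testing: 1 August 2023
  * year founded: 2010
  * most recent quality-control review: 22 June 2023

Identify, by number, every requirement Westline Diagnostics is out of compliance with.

2, 3, 4, 5, 8, 9, 10, 11

1. quality-management plan present → met
2. personnel competency assessment 762 days ago vs limit 730 → not met
3. CLIA inspection 96 days ago vs limit 90 → not met
4. proficiency testing failures in the past year 5 > 2 → not met
5. professional liability coverage $1,475,000 < $1,550,000 → not met
6. open corrective-action items 0 ≤ 0 → met
7. proficiency testing 54 days ago vs limit 60 → met
8. cyber liability coverage $250,000 < $325,000 → not met
9. condition 'handles select agents' holds; biosafety cabinet certification 33 days ago vs limit 30 → not met
10. quality-control review 94 days ago vs limit 90 → not met
11. instrument calibration 404 days ago vs limit 365 → not met
Not met: 2, 3, 4, 5, 8, 9, 10, 11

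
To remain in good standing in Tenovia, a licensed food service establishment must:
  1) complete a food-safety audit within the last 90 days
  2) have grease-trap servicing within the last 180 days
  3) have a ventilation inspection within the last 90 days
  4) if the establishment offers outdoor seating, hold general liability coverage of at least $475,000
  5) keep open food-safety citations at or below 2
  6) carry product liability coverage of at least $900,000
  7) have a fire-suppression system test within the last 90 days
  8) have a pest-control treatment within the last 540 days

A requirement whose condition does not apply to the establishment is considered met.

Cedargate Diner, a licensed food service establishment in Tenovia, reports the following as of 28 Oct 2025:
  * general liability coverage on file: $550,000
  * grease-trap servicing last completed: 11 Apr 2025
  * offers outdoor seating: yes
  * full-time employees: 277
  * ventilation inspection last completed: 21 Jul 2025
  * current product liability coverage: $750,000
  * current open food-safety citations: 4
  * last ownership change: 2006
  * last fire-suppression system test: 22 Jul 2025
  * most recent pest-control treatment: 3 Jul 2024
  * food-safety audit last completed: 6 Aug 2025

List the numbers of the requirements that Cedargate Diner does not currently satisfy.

1. food-safety audit 83 days ago vs limit 90 → met
2. grease-trap servicing 200 days ago vs limit 180 → not met
3. ventilation inspection 99 days ago vs limit 90 → not met
4. condition 'offers outdoor seating' holds; general liability coverage $550,000 ≥ $475,000 → met
5. open food-safety citations 4 > 2 → not met
6. product liability coverage $750,000 < $900,000 → not met
7. fire-suppression system test 98 days ago vs limit 90 → not met
8. pest-control treatment 482 days ago vs limit 540 → met
Not met: 2, 3, 5, 6, 7

2, 3, 5, 6, 7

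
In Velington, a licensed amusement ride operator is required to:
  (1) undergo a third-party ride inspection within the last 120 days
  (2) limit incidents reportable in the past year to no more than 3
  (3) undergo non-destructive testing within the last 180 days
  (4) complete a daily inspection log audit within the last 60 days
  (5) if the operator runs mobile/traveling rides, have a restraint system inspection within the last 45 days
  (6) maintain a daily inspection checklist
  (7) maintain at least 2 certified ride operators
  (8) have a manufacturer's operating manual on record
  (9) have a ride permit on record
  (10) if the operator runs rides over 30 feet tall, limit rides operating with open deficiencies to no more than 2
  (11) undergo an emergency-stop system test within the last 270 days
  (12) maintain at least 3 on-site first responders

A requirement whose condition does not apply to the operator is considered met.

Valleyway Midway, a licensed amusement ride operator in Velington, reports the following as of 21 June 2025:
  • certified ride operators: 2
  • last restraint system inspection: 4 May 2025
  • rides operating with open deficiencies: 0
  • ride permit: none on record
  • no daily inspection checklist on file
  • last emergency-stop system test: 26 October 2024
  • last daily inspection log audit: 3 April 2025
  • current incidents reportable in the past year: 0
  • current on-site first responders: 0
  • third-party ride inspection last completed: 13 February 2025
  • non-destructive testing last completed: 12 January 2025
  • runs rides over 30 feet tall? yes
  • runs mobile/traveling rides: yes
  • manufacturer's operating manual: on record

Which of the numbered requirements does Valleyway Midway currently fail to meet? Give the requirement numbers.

1, 4, 5, 6, 9, 12

1. third-party ride inspection 128 days ago vs limit 120 → not met
2. incidents reportable in the past year 0 ≤ 3 → met
3. non-destructive testing 160 days ago vs limit 180 → met
4. daily inspection log audit 79 days ago vs limit 60 → not met
5. condition 'runs mobile/traveling rides' holds; restraint system inspection 48 days ago vs limit 45 → not met
6. daily inspection checklist absent → not met
7. certified ride operators 2 ≥ 2 → met
8. manufacturer's operating manual present → met
9. ride permit absent → not met
10. condition 'runs rides over 30 feet tall' holds; rides operating with open deficiencies 0 ≤ 2 → met
11. emergency-stop system test 238 days ago vs limit 270 → met
12. on-site first responders 0 < 3 → not met
Not met: 1, 4, 5, 6, 9, 12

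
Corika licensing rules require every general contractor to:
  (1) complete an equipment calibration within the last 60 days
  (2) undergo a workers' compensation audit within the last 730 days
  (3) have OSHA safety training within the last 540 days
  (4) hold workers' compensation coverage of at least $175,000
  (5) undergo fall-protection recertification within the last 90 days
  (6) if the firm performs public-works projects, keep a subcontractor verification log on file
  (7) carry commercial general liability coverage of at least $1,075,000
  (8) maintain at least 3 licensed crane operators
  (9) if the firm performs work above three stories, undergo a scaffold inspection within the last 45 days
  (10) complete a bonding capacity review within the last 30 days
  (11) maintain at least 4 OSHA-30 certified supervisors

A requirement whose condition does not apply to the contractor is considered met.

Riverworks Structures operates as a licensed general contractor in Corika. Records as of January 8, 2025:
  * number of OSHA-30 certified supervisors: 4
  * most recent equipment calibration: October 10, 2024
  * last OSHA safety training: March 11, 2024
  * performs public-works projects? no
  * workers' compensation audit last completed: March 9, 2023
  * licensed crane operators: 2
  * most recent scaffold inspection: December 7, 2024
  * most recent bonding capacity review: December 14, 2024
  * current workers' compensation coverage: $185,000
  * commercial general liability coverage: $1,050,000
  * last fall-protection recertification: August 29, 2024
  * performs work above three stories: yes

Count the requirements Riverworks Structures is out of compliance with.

1. equipment calibration 90 days ago vs limit 60 → not met
2. workers' compensation audit 671 days ago vs limit 730 → met
3. OSHA safety training 303 days ago vs limit 540 → met
4. workers' compensation coverage $185,000 ≥ $175,000 → met
5. fall-protection recertification 132 days ago vs limit 90 → not met
6. condition 'performs public-works projects' does not hold → requirement n/a → met
7. commercial general liability coverage $1,050,000 < $1,075,000 → not met
8. licensed crane operators 2 < 3 → not met
9. condition 'performs work above three stories' holds; scaffold inspection 32 days ago vs limit 45 → met
10. bonding capacity review 25 days ago vs limit 30 → met
11. OSHA-30 certified supervisors 4 ≥ 4 → met
Not met: 4 of 11

4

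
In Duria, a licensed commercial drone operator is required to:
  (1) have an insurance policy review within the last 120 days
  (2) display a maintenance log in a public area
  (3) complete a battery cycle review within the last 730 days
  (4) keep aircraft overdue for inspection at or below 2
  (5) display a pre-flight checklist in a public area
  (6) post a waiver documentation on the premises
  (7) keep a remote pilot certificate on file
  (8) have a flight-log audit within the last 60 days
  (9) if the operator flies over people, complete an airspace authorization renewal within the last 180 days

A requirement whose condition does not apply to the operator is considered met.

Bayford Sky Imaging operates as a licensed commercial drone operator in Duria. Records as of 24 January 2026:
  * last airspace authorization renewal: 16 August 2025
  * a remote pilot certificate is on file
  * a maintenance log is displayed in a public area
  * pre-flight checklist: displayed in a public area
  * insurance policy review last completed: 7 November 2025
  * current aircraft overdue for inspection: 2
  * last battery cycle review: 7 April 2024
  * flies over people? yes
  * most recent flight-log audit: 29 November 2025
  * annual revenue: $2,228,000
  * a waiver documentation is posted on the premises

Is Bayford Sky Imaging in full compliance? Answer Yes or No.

1. insurance policy review 78 days ago vs limit 120 → met
2. maintenance log present → met
3. battery cycle review 657 days ago vs limit 730 → met
4. aircraft overdue for inspection 2 ≤ 2 → met
5. pre-flight checklist present → met
6. waiver documentation present → met
7. remote pilot certificate present → met
8. flight-log audit 56 days ago vs limit 60 → met
9. condition 'flies over people' holds; airspace authorization renewal 161 days ago vs limit 180 → met
All met.

Yes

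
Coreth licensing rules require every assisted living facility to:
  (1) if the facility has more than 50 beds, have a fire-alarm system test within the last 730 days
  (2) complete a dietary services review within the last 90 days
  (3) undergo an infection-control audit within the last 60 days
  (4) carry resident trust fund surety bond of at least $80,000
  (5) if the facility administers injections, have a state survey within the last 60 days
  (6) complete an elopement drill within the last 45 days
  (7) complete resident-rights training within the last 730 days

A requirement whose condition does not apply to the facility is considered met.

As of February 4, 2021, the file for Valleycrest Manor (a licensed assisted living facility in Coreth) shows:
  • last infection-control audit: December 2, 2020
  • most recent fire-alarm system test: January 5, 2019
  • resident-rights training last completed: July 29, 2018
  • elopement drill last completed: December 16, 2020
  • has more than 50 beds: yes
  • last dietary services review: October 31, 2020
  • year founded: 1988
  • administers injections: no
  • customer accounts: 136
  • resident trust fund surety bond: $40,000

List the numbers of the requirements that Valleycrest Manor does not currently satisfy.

1, 2, 3, 4, 6, 7

1. condition 'has more than 50 beds' holds; fire-alarm system test 761 days ago vs limit 730 → not met
2. dietary services review 96 days ago vs limit 90 → not met
3. infection-control audit 64 days ago vs limit 60 → not met
4. resident trust fund surety bond $40,000 < $80,000 → not met
5. condition 'administers injections' does not hold → requirement n/a → met
6. elopement drill 50 days ago vs limit 45 → not met
7. resident-rights training 921 days ago vs limit 730 → not met
Not met: 1, 2, 3, 4, 6, 7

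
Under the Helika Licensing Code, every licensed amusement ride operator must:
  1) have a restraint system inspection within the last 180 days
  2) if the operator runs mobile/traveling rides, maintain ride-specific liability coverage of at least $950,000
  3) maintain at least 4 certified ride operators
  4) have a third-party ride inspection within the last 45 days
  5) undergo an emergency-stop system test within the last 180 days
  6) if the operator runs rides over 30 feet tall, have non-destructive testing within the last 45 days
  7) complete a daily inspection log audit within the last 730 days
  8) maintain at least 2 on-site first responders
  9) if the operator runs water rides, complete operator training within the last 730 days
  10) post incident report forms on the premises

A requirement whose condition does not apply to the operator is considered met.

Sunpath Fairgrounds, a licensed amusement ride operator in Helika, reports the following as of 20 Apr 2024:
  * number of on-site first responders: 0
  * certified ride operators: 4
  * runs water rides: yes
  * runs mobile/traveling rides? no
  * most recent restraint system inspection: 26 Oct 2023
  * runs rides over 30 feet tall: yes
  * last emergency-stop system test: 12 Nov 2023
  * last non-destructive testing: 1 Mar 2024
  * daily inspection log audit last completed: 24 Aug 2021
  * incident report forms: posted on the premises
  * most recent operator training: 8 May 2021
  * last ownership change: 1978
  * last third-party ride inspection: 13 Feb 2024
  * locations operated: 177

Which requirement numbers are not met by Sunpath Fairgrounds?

4, 6, 7, 8, 9

1. restraint system inspection 177 days ago vs limit 180 → met
2. condition 'runs mobile/traveling rides' does not hold → requirement n/a → met
3. certified ride operators 4 ≥ 4 → met
4. third-party ride inspection 67 days ago vs limit 45 → not met
5. emergency-stop system test 160 days ago vs limit 180 → met
6. condition 'runs rides over 30 feet tall' holds; non-destructive testing 50 days ago vs limit 45 → not met
7. daily inspection log audit 970 days ago vs limit 730 → not met
8. on-site first responders 0 < 2 → not met
9. condition 'runs water rides' holds; operator training 1078 days ago vs limit 730 → not met
10. incident report forms present → met
Not met: 4, 6, 7, 8, 9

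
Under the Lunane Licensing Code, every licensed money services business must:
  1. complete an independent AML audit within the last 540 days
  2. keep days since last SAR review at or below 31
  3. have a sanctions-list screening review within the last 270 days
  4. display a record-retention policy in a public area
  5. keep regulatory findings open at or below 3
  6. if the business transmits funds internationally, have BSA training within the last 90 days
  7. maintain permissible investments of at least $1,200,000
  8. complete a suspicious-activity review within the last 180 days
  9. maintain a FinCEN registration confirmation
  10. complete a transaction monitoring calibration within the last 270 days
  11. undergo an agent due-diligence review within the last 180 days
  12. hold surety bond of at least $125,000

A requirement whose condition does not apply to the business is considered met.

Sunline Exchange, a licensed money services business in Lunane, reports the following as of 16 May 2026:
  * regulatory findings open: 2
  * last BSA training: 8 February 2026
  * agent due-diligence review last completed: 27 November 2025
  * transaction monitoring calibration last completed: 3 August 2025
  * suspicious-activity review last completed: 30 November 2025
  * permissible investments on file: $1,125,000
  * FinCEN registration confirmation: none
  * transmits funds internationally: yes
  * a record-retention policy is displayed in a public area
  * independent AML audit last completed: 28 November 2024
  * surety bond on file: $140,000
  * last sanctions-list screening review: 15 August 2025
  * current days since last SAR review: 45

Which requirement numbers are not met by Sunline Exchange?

2, 3, 6, 7, 9, 10

1. independent AML audit 534 days ago vs limit 540 → met
2. days since last SAR review 45 > 31 → not met
3. sanctions-list screening review 274 days ago vs limit 270 → not met
4. record-retention policy present → met
5. regulatory findings open 2 ≤ 3 → met
6. condition 'transmits funds internationally' holds; BSA training 97 days ago vs limit 90 → not met
7. permissible investments $1,125,000 < $1,200,000 → not met
8. suspicious-activity review 167 days ago vs limit 180 → met
9. FinCEN registration confirmation absent → not met
10. transaction monitoring calibration 286 days ago vs limit 270 → not met
11. agent due-diligence review 170 days ago vs limit 180 → met
12. surety bond $140,000 ≥ $125,000 → met
Not met: 2, 3, 6, 7, 9, 10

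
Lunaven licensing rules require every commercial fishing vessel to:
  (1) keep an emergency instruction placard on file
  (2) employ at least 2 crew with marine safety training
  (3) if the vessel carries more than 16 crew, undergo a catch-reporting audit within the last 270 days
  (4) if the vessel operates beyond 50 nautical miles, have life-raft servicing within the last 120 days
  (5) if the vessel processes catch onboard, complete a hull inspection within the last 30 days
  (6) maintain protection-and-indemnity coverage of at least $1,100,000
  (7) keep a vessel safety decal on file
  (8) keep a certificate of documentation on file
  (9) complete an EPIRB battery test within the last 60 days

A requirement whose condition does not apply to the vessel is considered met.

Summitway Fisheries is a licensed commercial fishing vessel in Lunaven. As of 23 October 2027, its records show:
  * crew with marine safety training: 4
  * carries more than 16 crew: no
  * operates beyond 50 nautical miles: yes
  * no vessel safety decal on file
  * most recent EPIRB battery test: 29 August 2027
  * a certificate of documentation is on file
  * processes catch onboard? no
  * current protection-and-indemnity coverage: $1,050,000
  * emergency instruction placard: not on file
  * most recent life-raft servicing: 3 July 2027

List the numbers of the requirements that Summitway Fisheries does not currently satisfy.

1. emergency instruction placard absent → not met
2. crew with marine safety training 4 ≥ 2 → met
3. condition 'carries more than 16 crew' does not hold → requirement n/a → met
4. condition 'operates beyond 50 nautical miles' holds; life-raft servicing 112 days ago vs limit 120 → met
5. condition 'processes catch onboard' does not hold → requirement n/a → met
6. protection-and-indemnity coverage $1,050,000 < $1,100,000 → not met
7. vessel safety decal absent → not met
8. certificate of documentation present → met
9. EPIRB battery test 55 days ago vs limit 60 → met
Not met: 1, 6, 7

1, 6, 7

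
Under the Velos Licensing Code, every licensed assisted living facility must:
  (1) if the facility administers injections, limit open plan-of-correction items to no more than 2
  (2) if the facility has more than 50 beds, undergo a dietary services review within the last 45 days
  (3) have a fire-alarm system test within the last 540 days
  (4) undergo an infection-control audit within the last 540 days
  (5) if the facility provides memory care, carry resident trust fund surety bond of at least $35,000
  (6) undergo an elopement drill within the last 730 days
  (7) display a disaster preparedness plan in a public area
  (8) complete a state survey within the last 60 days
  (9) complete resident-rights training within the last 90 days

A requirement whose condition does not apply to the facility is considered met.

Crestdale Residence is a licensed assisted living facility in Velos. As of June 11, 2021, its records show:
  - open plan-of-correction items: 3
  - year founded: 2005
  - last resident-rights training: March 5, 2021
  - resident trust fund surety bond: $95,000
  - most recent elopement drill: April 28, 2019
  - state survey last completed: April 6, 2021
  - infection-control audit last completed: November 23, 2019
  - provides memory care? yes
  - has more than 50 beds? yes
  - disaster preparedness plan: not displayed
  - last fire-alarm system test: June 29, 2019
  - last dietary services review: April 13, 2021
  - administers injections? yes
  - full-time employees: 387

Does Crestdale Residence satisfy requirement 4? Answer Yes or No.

No

4. infection-control audit 566 days ago vs limit 540 → not met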